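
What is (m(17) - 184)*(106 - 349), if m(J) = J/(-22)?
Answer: 987795/22 ≈ 44900.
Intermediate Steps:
m(J) = -J/22 (m(J) = J*(-1/22) = -J/22)
(m(17) - 184)*(106 - 349) = (-1/22*17 - 184)*(106 - 349) = (-17/22 - 184)*(-243) = -4065/22*(-243) = 987795/22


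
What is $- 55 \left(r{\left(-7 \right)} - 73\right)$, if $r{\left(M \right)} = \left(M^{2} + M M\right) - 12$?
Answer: $-715$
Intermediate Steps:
$r{\left(M \right)} = -12 + 2 M^{2}$ ($r{\left(M \right)} = \left(M^{2} + M^{2}\right) - 12 = 2 M^{2} - 12 = -12 + 2 M^{2}$)
$- 55 \left(r{\left(-7 \right)} - 73\right) = - 55 \left(\left(-12 + 2 \left(-7\right)^{2}\right) - 73\right) = - 55 \left(\left(-12 + 2 \cdot 49\right) - 73\right) = - 55 \left(\left(-12 + 98\right) - 73\right) = - 55 \left(86 - 73\right) = \left(-55\right) 13 = -715$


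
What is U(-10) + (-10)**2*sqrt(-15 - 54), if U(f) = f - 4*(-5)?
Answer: 10 + 100*I*sqrt(69) ≈ 10.0 + 830.66*I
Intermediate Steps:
U(f) = 20 + f (U(f) = f + 20 = 20 + f)
U(-10) + (-10)**2*sqrt(-15 - 54) = (20 - 10) + (-10)**2*sqrt(-15 - 54) = 10 + 100*sqrt(-69) = 10 + 100*(I*sqrt(69)) = 10 + 100*I*sqrt(69)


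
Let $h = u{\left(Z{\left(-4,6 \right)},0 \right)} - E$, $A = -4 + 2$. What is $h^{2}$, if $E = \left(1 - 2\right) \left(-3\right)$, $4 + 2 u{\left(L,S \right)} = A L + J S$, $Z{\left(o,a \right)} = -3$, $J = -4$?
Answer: $4$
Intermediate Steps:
$A = -2$
$u{\left(L,S \right)} = -2 - L - 2 S$ ($u{\left(L,S \right)} = -2 + \frac{- 2 L - 4 S}{2} = -2 + \frac{- 4 S - 2 L}{2} = -2 - \left(L + 2 S\right) = -2 - L - 2 S$)
$E = 3$ ($E = \left(-1\right) \left(-3\right) = 3$)
$h = -2$ ($h = \left(-2 - -3 - 0\right) - 3 = \left(-2 + 3 + 0\right) - 3 = 1 - 3 = -2$)
$h^{2} = \left(-2\right)^{2} = 4$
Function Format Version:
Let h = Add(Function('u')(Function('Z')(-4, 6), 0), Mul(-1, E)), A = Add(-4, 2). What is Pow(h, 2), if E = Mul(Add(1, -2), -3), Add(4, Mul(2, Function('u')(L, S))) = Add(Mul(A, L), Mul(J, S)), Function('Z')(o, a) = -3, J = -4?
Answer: 4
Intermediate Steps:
A = -2
Function('u')(L, S) = Add(-2, Mul(-1, L), Mul(-2, S)) (Function('u')(L, S) = Add(-2, Mul(Rational(1, 2), Add(Mul(-2, L), Mul(-4, S)))) = Add(-2, Mul(Rational(1, 2), Add(Mul(-4, S), Mul(-2, L)))) = Add(-2, Add(Mul(-1, L), Mul(-2, S))) = Add(-2, Mul(-1, L), Mul(-2, S)))
E = 3 (E = Mul(-1, -3) = 3)
h = -2 (h = Add(Add(-2, Mul(-1, -3), Mul(-2, 0)), Mul(-1, 3)) = Add(Add(-2, 3, 0), -3) = Add(1, -3) = -2)
Pow(h, 2) = Pow(-2, 2) = 4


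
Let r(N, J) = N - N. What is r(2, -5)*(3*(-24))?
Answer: 0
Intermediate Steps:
r(N, J) = 0
r(2, -5)*(3*(-24)) = 0*(3*(-24)) = 0*(-72) = 0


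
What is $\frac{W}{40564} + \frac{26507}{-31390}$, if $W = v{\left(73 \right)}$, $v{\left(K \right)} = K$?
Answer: $- \frac{536469239}{636651980} \approx -0.84264$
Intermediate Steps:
$W = 73$
$\frac{W}{40564} + \frac{26507}{-31390} = \frac{73}{40564} + \frac{26507}{-31390} = 73 \cdot \frac{1}{40564} + 26507 \left(- \frac{1}{31390}\right) = \frac{73}{40564} - \frac{26507}{31390} = - \frac{536469239}{636651980}$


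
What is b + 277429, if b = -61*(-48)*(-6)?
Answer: 259861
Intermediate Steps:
b = -17568 (b = 2928*(-6) = -17568)
b + 277429 = -17568 + 277429 = 259861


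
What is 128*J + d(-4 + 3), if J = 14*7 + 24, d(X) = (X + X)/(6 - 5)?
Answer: 15614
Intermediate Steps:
d(X) = 2*X (d(X) = (2*X)/1 = (2*X)*1 = 2*X)
J = 122 (J = 98 + 24 = 122)
128*J + d(-4 + 3) = 128*122 + 2*(-4 + 3) = 15616 + 2*(-1) = 15616 - 2 = 15614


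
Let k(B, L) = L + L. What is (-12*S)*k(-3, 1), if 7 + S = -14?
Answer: 504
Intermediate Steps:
k(B, L) = 2*L
S = -21 (S = -7 - 14 = -21)
(-12*S)*k(-3, 1) = (-12*(-21))*(2*1) = 252*2 = 504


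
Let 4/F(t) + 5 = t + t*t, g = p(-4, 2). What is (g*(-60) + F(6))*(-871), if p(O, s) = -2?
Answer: -3870724/37 ≈ -1.0461e+5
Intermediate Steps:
g = -2
F(t) = 4/(-5 + t + t²) (F(t) = 4/(-5 + (t + t*t)) = 4/(-5 + (t + t²)) = 4/(-5 + t + t²))
(g*(-60) + F(6))*(-871) = (-2*(-60) + 4/(-5 + 6 + 6²))*(-871) = (120 + 4/(-5 + 6 + 36))*(-871) = (120 + 4/37)*(-871) = (4444/37)*(-871) = -3870724/37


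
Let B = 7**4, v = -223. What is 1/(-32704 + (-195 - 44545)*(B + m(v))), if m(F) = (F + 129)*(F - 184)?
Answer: -1/1819116364 ≈ -5.4972e-10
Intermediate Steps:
B = 2401
m(F) = (-184 + F)*(129 + F) (m(F) = (129 + F)*(-184 + F) = (-184 + F)*(129 + F))
1/(-32704 + (-195 - 44545)*(B + m(v))) = 1/(-32704 + (-195 - 44545)*(2401 + (-23736 + (-223)**2 - 55*(-223)))) = 1/(-32704 - 44740*(2401 + (-23736 + 49729 + 12265))) = 1/(-32704 - 44740*(2401 + 38258)) = 1/(-32704 - 44740*40659) = 1/(-32704 - 1819083660) = 1/(-1819116364) = -1/1819116364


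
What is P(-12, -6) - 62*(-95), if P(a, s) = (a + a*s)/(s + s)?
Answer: 5885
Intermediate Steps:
P(a, s) = (a + a*s)/(2*s) (P(a, s) = (a + a*s)/((2*s)) = (a + a*s)*(1/(2*s)) = (a + a*s)/(2*s))
P(-12, -6) - 62*(-95) = (½)*(-12)*(1 - 6)/(-6) - 62*(-95) = (½)*(-12)*(-⅙)*(-5) + 5890 = -5 + 5890 = 5885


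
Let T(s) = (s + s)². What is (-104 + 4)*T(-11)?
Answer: -48400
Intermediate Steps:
T(s) = 4*s² (T(s) = (2*s)² = 4*s²)
(-104 + 4)*T(-11) = (-104 + 4)*(4*(-11)²) = -400*121 = -100*484 = -48400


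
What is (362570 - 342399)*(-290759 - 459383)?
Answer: -15131114282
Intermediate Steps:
(362570 - 342399)*(-290759 - 459383) = 20171*(-750142) = -15131114282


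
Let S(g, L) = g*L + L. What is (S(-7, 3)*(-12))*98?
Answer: 21168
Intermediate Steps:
S(g, L) = L + L*g (S(g, L) = L*g + L = L + L*g)
(S(-7, 3)*(-12))*98 = ((3*(1 - 7))*(-12))*98 = ((3*(-6))*(-12))*98 = -18*(-12)*98 = 216*98 = 21168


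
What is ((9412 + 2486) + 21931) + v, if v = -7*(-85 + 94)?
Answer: 33766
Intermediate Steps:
v = -63 (v = -7*9 = -63)
((9412 + 2486) + 21931) + v = ((9412 + 2486) + 21931) - 63 = (11898 + 21931) - 63 = 33829 - 63 = 33766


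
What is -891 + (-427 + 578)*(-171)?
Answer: -26712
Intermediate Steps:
-891 + (-427 + 578)*(-171) = -891 + 151*(-171) = -891 - 25821 = -26712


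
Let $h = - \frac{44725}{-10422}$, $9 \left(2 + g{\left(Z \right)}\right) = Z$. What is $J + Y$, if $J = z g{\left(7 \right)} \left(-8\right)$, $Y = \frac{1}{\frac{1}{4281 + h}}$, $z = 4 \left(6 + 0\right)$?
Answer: $\frac{47107003}{10422} \approx 4520.0$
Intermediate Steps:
$g{\left(Z \right)} = -2 + \frac{Z}{9}$
$h = \frac{44725}{10422}$ ($h = \left(-44725\right) \left(- \frac{1}{10422}\right) = \frac{44725}{10422} \approx 4.2914$)
$z = 24$ ($z = 4 \cdot 6 = 24$)
$Y = \frac{44661307}{10422}$ ($Y = \frac{1}{\frac{1}{4281 + \frac{44725}{10422}}} = \frac{1}{\frac{1}{\frac{44661307}{10422}}} = \frac{1}{\frac{10422}{44661307}} = \frac{44661307}{10422} \approx 4285.3$)
$J = \frac{704}{3}$ ($J = 24 \left(-2 + \frac{1}{9} \cdot 7\right) \left(-8\right) = 24 \left(-2 + \frac{7}{9}\right) \left(-8\right) = 24 \left(- \frac{11}{9}\right) \left(-8\right) = \left(- \frac{88}{3}\right) \left(-8\right) = \frac{704}{3} \approx 234.67$)
$J + Y = \frac{704}{3} + \frac{44661307}{10422} = \frac{47107003}{10422}$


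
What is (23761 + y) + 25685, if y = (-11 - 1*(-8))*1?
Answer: 49443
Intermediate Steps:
y = -3 (y = (-11 + 8)*1 = -3*1 = -3)
(23761 + y) + 25685 = (23761 - 3) + 25685 = 23758 + 25685 = 49443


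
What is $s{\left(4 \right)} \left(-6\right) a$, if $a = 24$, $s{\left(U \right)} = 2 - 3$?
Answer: $144$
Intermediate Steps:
$s{\left(U \right)} = -1$
$s{\left(4 \right)} \left(-6\right) a = \left(-1\right) \left(-6\right) 24 = 6 \cdot 24 = 144$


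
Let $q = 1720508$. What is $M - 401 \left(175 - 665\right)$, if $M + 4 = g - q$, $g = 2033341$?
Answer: $509319$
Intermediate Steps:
$M = 312829$ ($M = -4 + \left(2033341 - 1720508\right) = -4 + 312833 = 312829$)
$M - 401 \left(175 - 665\right) = 312829 - 401 \left(175 - 665\right) = 312829 - -196490 = 312829 + 196490 = 509319$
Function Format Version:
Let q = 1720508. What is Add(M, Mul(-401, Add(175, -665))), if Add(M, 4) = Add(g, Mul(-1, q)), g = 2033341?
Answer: 509319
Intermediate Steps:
M = 312829 (M = Add(-4, Add(2033341, Mul(-1, 1720508))) = Add(-4, Add(2033341, -1720508)) = Add(-4, 312833) = 312829)
Add(M, Mul(-401, Add(175, -665))) = Add(312829, Mul(-401, Add(175, -665))) = Add(312829, Mul(-401, -490)) = Add(312829, 196490) = 509319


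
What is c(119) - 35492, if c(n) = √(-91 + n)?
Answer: -35492 + 2*√7 ≈ -35487.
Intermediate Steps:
c(119) - 35492 = √(-91 + 119) - 35492 = √28 - 35492 = 2*√7 - 35492 = -35492 + 2*√7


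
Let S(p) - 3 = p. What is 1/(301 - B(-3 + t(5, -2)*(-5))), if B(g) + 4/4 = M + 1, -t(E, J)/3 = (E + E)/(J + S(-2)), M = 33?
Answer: 1/268 ≈ 0.0037313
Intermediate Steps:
S(p) = 3 + p
t(E, J) = -6*E/(1 + J) (t(E, J) = -3*(E + E)/(J + (3 - 2)) = -3*2*E/(J + 1) = -3*2*E/(1 + J) = -6*E/(1 + J))
B(g) = 33 (B(g) = -1 + (33 + 1) = -1 + 34 = 33)
1/(301 - B(-3 + t(5, -2)*(-5))) = 1/(301 - 1*33) = 1/(301 - 33) = 1/268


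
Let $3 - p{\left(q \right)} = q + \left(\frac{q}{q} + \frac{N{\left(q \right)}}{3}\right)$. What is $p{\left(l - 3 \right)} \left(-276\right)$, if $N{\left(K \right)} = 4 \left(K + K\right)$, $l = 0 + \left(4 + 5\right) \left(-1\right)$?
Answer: $-12696$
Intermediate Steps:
$l = -9$ ($l = 0 + 9 \left(-1\right) = 0 - 9 = -9$)
$N{\left(K \right)} = 8 K$ ($N{\left(K \right)} = 4 \cdot 2 K = 8 K$)
$p{\left(q \right)} = 2 - \frac{11 q}{3}$ ($p{\left(q \right)} = 3 - \left(q + \left(\frac{q}{q} + \frac{8 q}{3}\right)\right) = 3 - \left(q + \left(1 + 8 q \frac{1}{3}\right)\right) = 3 - \left(q + \left(1 + \frac{8 q}{3}\right)\right) = 3 - \left(1 + \frac{11 q}{3}\right) = 2 - \frac{11 q}{3}$)
$p{\left(l - 3 \right)} \left(-276\right) = \left(2 - \frac{11 \left(-9 - 3\right)}{3}\right) \left(-276\right) = \left(2 - -44\right) \left(-276\right) = \left(2 + 44\right) \left(-276\right) = 46 \left(-276\right) = -12696$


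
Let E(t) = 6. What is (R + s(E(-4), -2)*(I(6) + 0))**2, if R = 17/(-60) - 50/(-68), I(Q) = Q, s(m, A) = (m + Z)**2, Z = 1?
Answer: 90204716281/1040400 ≈ 86702.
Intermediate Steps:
s(m, A) = (1 + m)**2 (s(m, A) = (m + 1)**2 = (1 + m)**2)
R = 461/1020 (R = 17*(-1/60) - 50*(-1/68) = -17/60 + 25/34 = 461/1020 ≈ 0.45196)
(R + s(E(-4), -2)*(I(6) + 0))**2 = (461/1020 + (1 + 6)**2*(6 + 0))**2 = (461/1020 + 7**2*6)**2 = (461/1020 + 49*6)**2 = (461/1020 + 294)**2 = (300341/1020)**2 = 90204716281/1040400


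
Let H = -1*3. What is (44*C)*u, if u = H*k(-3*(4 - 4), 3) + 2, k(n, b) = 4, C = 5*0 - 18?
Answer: 7920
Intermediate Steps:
C = -18 (C = 0 - 18 = -18)
H = -3
u = -10 (u = -3*4 + 2 = -12 + 2 = -10)
(44*C)*u = (44*(-18))*(-10) = -792*(-10) = 7920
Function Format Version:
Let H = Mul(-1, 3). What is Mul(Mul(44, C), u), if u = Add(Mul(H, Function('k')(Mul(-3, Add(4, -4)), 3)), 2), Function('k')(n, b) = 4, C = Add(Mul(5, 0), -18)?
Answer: 7920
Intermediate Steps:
C = -18 (C = Add(0, -18) = -18)
H = -3
u = -10 (u = Add(Mul(-3, 4), 2) = Add(-12, 2) = -10)
Mul(Mul(44, C), u) = Mul(Mul(44, -18), -10) = Mul(-792, -10) = 7920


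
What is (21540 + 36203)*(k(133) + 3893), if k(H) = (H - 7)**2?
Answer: 1141521367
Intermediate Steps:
k(H) = (-7 + H)**2
(21540 + 36203)*(k(133) + 3893) = (21540 + 36203)*((-7 + 133)**2 + 3893) = 57743*(126**2 + 3893) = 57743*(15876 + 3893) = 57743*19769 = 1141521367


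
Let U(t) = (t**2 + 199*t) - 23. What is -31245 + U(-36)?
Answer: -37136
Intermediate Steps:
U(t) = -23 + t**2 + 199*t
-31245 + U(-36) = -31245 + (-23 + (-36)**2 + 199*(-36)) = -31245 + (-23 + 1296 - 7164) = -31245 - 5891 = -37136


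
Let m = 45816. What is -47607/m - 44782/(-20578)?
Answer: 178679211/157133608 ≈ 1.1371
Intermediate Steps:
-47607/m - 44782/(-20578) = -47607/45816 - 44782/(-20578) = -47607*1/45816 - 44782*(-1/20578) = -15869/15272 + 22391/10289 = 178679211/157133608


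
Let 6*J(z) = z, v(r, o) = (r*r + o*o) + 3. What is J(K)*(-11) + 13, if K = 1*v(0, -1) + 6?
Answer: -16/3 ≈ -5.3333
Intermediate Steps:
v(r, o) = 3 + o**2 + r**2 (v(r, o) = (r**2 + o**2) + 3 = (o**2 + r**2) + 3 = 3 + o**2 + r**2)
K = 10 (K = 1*(3 + (-1)**2 + 0**2) + 6 = 1*(3 + 1 + 0) + 6 = 1*4 + 6 = 4 + 6 = 10)
J(z) = z/6
J(K)*(-11) + 13 = ((1/6)*10)*(-11) + 13 = (5/3)*(-11) + 13 = -55/3 + 13 = -16/3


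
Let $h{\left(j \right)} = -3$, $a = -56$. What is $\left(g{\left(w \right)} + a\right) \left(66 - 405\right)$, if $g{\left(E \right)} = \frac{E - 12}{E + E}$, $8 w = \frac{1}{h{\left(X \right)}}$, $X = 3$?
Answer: $- \frac{60003}{2} \approx -30002.0$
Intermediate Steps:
$w = - \frac{1}{24}$ ($w = \frac{1}{8 \left(-3\right)} = \frac{1}{8} \left(- \frac{1}{3}\right) = - \frac{1}{24} \approx -0.041667$)
$g{\left(E \right)} = \frac{-12 + E}{2 E}$
$\left(g{\left(w \right)} + a\right) \left(66 - 405\right) = \left(\frac{-12 - \frac{1}{24}}{2 \left(- \frac{1}{24}\right)} - 56\right) \left(66 - 405\right) = \left(\frac{1}{2} \left(-24\right) \left(- \frac{289}{24}\right) - 56\right) \left(-339\right) = \left(\frac{289}{2} - 56\right) \left(-339\right) = \frac{177}{2} \left(-339\right) = - \frac{60003}{2}$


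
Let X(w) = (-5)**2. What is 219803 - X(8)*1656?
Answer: 178403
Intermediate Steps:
X(w) = 25
219803 - X(8)*1656 = 219803 - 25*1656 = 219803 - 1*41400 = 219803 - 41400 = 178403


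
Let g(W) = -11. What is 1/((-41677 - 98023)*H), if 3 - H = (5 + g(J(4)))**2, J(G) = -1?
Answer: 1/4610100 ≈ 2.1691e-7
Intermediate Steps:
H = -33 (H = 3 - (5 - 11)**2 = 3 - 1*(-6)**2 = 3 - 1*36 = 3 - 36 = -33)
1/((-41677 - 98023)*H) = 1/(-41677 - 98023*(-33)) = -1/33/(-139700) = -1/139700*(-1/33) = 1/4610100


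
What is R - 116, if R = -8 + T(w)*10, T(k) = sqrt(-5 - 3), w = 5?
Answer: -124 + 20*I*sqrt(2) ≈ -124.0 + 28.284*I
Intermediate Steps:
T(k) = 2*I*sqrt(2) (T(k) = sqrt(-8) = 2*I*sqrt(2))
R = -8 + 20*I*sqrt(2) (R = -8 + (2*I*sqrt(2))*10 = -8 + 20*I*sqrt(2) ≈ -8.0 + 28.284*I)
R - 116 = (-8 + 20*I*sqrt(2)) - 116 = -124 + 20*I*sqrt(2)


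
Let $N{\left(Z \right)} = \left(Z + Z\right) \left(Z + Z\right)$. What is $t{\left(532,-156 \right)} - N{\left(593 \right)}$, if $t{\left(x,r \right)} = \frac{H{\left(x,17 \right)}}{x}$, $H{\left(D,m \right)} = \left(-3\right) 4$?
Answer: $- \frac{187077271}{133} \approx -1.4066 \cdot 10^{6}$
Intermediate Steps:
$H{\left(D,m \right)} = -12$
$t{\left(x,r \right)} = - \frac{12}{x}$
$N{\left(Z \right)} = 4 Z^{2}$ ($N{\left(Z \right)} = 2 Z 2 Z = 4 Z^{2}$)
$t{\left(532,-156 \right)} - N{\left(593 \right)} = - \frac{12}{532} - 4 \cdot 593^{2} = \left(-12\right) \frac{1}{532} - 4 \cdot 351649 = - \frac{3}{133} - 1406596 = - \frac{187077271}{133}$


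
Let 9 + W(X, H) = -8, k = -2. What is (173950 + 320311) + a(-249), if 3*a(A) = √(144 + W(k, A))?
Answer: 494261 + √127/3 ≈ 4.9427e+5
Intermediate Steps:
W(X, H) = -17 (W(X, H) = -9 - 8 = -17)
a(A) = √127/3 (a(A) = √(144 - 17)/3 = √127/3)
(173950 + 320311) + a(-249) = (173950 + 320311) + √127/3 = 494261 + √127/3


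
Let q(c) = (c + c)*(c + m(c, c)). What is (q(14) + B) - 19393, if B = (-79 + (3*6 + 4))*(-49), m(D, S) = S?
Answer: -15816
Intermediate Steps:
q(c) = 4*c² (q(c) = (c + c)*(c + c) = (2*c)*(2*c) = 4*c²)
B = 2793 (B = (-79 + (18 + 4))*(-49) = (-79 + 22)*(-49) = -57*(-49) = 2793)
(q(14) + B) - 19393 = (4*14² + 2793) - 19393 = (4*196 + 2793) - 19393 = (784 + 2793) - 19393 = 3577 - 19393 = -15816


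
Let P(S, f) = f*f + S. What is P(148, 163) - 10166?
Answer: 16551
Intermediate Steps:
P(S, f) = S + f² (P(S, f) = f² + S = S + f²)
P(148, 163) - 10166 = (148 + 163²) - 10166 = (148 + 26569) - 10166 = 26717 - 10166 = 16551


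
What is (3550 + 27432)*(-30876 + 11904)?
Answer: -587790504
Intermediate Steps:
(3550 + 27432)*(-30876 + 11904) = 30982*(-18972) = -587790504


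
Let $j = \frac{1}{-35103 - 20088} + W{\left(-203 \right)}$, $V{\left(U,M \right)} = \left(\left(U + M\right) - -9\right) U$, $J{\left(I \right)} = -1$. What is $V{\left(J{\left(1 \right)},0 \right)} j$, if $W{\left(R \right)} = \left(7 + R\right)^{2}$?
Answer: $- \frac{16961739640}{55191} \approx -3.0733 \cdot 10^{5}$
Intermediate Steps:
$V{\left(U,M \right)} = U \left(9 + M + U\right)$ ($V{\left(U,M \right)} = \left(\left(M + U\right) + 9\right) U = \left(9 + M + U\right) U = U \left(9 + M + U\right)$)
$j = \frac{2120217455}{55191}$ ($j = \frac{1}{-35103 - 20088} + \left(7 - 203\right)^{2} = \frac{1}{-55191} + \left(-196\right)^{2} = - \frac{1}{55191} + 38416 = \frac{2120217455}{55191} \approx 38416.0$)
$V{\left(J{\left(1 \right)},0 \right)} j = - (9 + 0 - 1) \frac{2120217455}{55191} = \left(-1\right) 8 \cdot \frac{2120217455}{55191} = \left(-8\right) \frac{2120217455}{55191} = - \frac{16961739640}{55191}$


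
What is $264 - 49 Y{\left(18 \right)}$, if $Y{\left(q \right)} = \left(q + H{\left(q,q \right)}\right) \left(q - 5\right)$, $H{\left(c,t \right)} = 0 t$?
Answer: $-11202$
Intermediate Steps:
$H{\left(c,t \right)} = 0$
$Y{\left(q \right)} = q \left(-5 + q\right)$ ($Y{\left(q \right)} = \left(q + 0\right) \left(q - 5\right) = q \left(-5 + q\right)$)
$264 - 49 Y{\left(18 \right)} = 264 - 49 \cdot 18 \left(-5 + 18\right) = 264 - 49 \cdot 18 \cdot 13 = 264 - 11466 = -11202$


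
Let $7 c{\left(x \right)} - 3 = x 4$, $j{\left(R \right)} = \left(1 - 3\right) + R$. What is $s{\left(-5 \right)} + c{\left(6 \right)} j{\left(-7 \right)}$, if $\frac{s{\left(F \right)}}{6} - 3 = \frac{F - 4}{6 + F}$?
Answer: $- \frac{495}{7} \approx -70.714$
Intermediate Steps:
$j{\left(R \right)} = -2 + R$
$s{\left(F \right)} = 18 + \frac{6 \left(-4 + F\right)}{6 + F}$ ($s{\left(F \right)} = 18 + 6 \frac{F - 4}{6 + F} = 18 + 6 \frac{-4 + F}{6 + F} = 18 + \frac{6 \left(-4 + F\right)}{6 + F}$)
$c{\left(x \right)} = \frac{3}{7} + \frac{4 x}{7}$ ($c{\left(x \right)} = \frac{3}{7} + \frac{x 4}{7} = \frac{3}{7} + \frac{4 x}{7}$)
$s{\left(-5 \right)} + c{\left(6 \right)} j{\left(-7 \right)} = \frac{12 \left(7 + 2 \left(-5\right)\right)}{6 - 5} + \left(\frac{3}{7} + \frac{4}{7} \cdot 6\right) \left(-2 - 7\right) = \frac{12 \left(7 - 10\right)}{1} + \left(\frac{3}{7} + \frac{24}{7}\right) \left(-9\right) = 12 \cdot 1 \left(-3\right) + \frac{27}{7} \left(-9\right) = -36 - \frac{243}{7} = - \frac{495}{7}$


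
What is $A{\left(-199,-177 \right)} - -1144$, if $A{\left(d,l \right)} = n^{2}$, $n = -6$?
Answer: $1180$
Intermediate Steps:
$A{\left(d,l \right)} = 36$ ($A{\left(d,l \right)} = \left(-6\right)^{2} = 36$)
$A{\left(-199,-177 \right)} - -1144 = 36 - -1144 = 36 + 1144 = 1180$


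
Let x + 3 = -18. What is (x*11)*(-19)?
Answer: 4389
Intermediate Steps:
x = -21 (x = -3 - 18 = -21)
(x*11)*(-19) = -21*11*(-19) = -231*(-19) = 4389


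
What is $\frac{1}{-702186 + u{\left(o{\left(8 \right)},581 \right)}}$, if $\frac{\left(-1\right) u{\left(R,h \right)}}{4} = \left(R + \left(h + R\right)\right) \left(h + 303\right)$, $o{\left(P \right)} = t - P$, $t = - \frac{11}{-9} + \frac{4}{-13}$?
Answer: $- \frac{9}{24358442} \approx -3.6948 \cdot 10^{-7}$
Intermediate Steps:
$t = \frac{107}{117}$ ($t = \left(-11\right) \left(- \frac{1}{9}\right) + 4 \left(- \frac{1}{13}\right) = \frac{11}{9} - \frac{4}{13} = \frac{107}{117} \approx 0.91453$)
$o{\left(P \right)} = \frac{107}{117} - P$
$u{\left(R,h \right)} = - 4 \left(303 + h\right) \left(h + 2 R\right)$ ($u{\left(R,h \right)} = - 4 \left(R + \left(h + R\right)\right) \left(h + 303\right) = - 4 \left(R + \left(R + h\right)\right) \left(303 + h\right) = - 4 \left(h + 2 R\right) \left(303 + h\right) = - 4 \left(303 + h\right) \left(h + 2 R\right)$)
$\frac{1}{-702186 + u{\left(o{\left(8 \right)},581 \right)}} = \frac{1}{-702186 - \left(704172 + 1350244 + 2424 \left(\frac{107}{117} - 8\right) + 8 \left(\frac{107}{117} - 8\right) 581\right)} = \frac{1}{-702186 - \left(2054416 + 2424 \left(\frac{107}{117} - 8\right) + 8 \left(\frac{107}{117} - 8\right) 581\right)} = \frac{1}{-702186 - \left(\frac{79452392}{39} - \frac{3853192}{117}\right)} = \frac{1}{-702186 + \left(\frac{669832}{39} - 704172 - 1350244 + \frac{3853192}{117}\right)} = \frac{1}{-702186 - \frac{18038768}{9}} = \frac{1}{- \frac{24358442}{9}} = - \frac{9}{24358442}$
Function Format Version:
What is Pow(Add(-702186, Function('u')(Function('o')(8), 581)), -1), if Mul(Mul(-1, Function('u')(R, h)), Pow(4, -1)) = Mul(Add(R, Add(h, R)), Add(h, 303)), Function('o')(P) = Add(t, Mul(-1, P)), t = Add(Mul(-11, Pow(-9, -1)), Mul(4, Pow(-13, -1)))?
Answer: Rational(-9, 24358442) ≈ -3.6948e-7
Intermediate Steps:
t = Rational(107, 117) (t = Add(Mul(-11, Rational(-1, 9)), Mul(4, Rational(-1, 13))) = Add(Rational(11, 9), Rational(-4, 13)) = Rational(107, 117) ≈ 0.91453)
Function('o')(P) = Add(Rational(107, 117), Mul(-1, P))
Function('u')(R, h) = Mul(-4, Add(303, h), Add(h, Mul(2, R))) (Function('u')(R, h) = Mul(-4, Mul(Add(R, Add(h, R)), Add(h, 303))) = Mul(-4, Mul(Add(R, Add(R, h)), Add(303, h))) = Mul(-4, Mul(Add(h, Mul(2, R)), Add(303, h))) = Mul(-4, Mul(Add(303, h), Add(h, Mul(2, R)))) = Mul(-4, Add(303, h), Add(h, Mul(2, R))))
Pow(Add(-702186, Function('u')(Function('o')(8), 581)), -1) = Pow(Add(-702186, Add(Mul(-2424, Add(Rational(107, 117), Mul(-1, 8))), Mul(-1212, 581), Mul(-4, Pow(581, 2)), Mul(-8, Add(Rational(107, 117), Mul(-1, 8)), 581))), -1) = Pow(Add(-702186, Add(Mul(-2424, Add(Rational(107, 117), -8)), -704172, Mul(-4, 337561), Mul(-8, Add(Rational(107, 117), -8), 581))), -1) = Pow(Add(-702186, Add(Mul(-2424, Rational(-829, 117)), -704172, -1350244, Mul(-8, Rational(-829, 117), 581))), -1) = Pow(Add(-702186, Add(Rational(669832, 39), -704172, -1350244, Rational(3853192, 117))), -1) = Pow(Add(-702186, Rational(-18038768, 9)), -1) = Pow(Rational(-24358442, 9), -1) = Rational(-9, 24358442)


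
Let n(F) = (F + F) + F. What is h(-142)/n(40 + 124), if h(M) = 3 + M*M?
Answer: 20167/492 ≈ 40.990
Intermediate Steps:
n(F) = 3*F (n(F) = 2*F + F = 3*F)
h(M) = 3 + M²
h(-142)/n(40 + 124) = (3 + (-142)²)/((3*(40 + 124))) = (3 + 20164)/((3*164)) = 20167/492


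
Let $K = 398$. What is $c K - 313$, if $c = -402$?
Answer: $-160309$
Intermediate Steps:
$c K - 313 = \left(-402\right) 398 - 313 = -159996 - 313 = -160309$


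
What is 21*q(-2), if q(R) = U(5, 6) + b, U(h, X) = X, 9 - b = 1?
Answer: 294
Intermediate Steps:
b = 8 (b = 9 - 1*1 = 9 - 1 = 8)
q(R) = 14 (q(R) = 6 + 8 = 14)
21*q(-2) = 21*14 = 294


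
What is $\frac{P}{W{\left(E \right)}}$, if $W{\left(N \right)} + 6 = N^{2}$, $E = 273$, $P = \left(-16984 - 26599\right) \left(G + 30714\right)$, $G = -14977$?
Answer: $- \frac{685865671}{74523} \approx -9203.4$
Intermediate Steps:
$P = -685865671$ ($P = \left(-16984 - 26599\right) \left(-14977 + 30714\right) = \left(-43583\right) 15737 = -685865671$)
$W{\left(N \right)} = -6 + N^{2}$
$\frac{P}{W{\left(E \right)}} = - \frac{685865671}{-6 + 273^{2}} = - \frac{685865671}{-6 + 74529} = - \frac{685865671}{74523}$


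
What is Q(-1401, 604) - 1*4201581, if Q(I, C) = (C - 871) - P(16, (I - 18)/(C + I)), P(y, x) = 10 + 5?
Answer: -4201863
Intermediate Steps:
P(y, x) = 15
Q(I, C) = -886 + C (Q(I, C) = (C - 871) - 1*15 = (-871 + C) - 15 = -886 + C)
Q(-1401, 604) - 1*4201581 = (-886 + 604) - 1*4201581 = -282 - 4201581 = -4201863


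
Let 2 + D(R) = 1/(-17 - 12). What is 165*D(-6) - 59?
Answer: -11446/29 ≈ -394.69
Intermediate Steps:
D(R) = -59/29 (D(R) = -2 + 1/(-17 - 12) = -2 + 1/(-29) = -2 - 1/29 = -59/29)
165*D(-6) - 59 = 165*(-59/29) - 59 = -9735/29 - 59 = -11446/29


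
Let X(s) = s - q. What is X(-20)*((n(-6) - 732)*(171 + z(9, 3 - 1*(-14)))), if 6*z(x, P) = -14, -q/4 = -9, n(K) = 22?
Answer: 20118560/3 ≈ 6.7062e+6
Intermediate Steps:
q = 36 (q = -4*(-9) = 36)
z(x, P) = -7/3 (z(x, P) = (⅙)*(-14) = -7/3)
X(s) = -36 + s (X(s) = s - 1*36 = s - 36 = -36 + s)
X(-20)*((n(-6) - 732)*(171 + z(9, 3 - 1*(-14)))) = (-36 - 20)*((22 - 732)*(171 - 7/3)) = -(-39760)*506/3 = -56*(-359260/3) = 20118560/3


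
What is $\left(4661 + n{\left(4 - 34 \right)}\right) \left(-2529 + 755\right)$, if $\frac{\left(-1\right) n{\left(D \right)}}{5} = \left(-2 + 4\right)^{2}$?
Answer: $-8233134$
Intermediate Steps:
$n{\left(D \right)} = -20$ ($n{\left(D \right)} = - 5 \left(-2 + 4\right)^{2} = - 5 \cdot 2^{2} = \left(-5\right) 4 = -20$)
$\left(4661 + n{\left(4 - 34 \right)}\right) \left(-2529 + 755\right) = \left(4661 - 20\right) \left(-2529 + 755\right) = 4641 \left(-1774\right) = -8233134$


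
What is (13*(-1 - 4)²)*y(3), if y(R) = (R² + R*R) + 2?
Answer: 6500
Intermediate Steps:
y(R) = 2 + 2*R² (y(R) = (R² + R²) + 2 = 2*R² + 2 = 2 + 2*R²)
(13*(-1 - 4)²)*y(3) = (13*(-1 - 4)²)*(2 + 2*3²) = (13*(-5)²)*(2 + 2*9) = (13*25)*(2 + 18) = 325*20 = 6500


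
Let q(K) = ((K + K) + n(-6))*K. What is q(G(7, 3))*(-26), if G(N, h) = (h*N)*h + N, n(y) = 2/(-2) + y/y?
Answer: -254800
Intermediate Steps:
n(y) = 0 (n(y) = 2*(-½) + 1 = -1 + 1 = 0)
G(N, h) = N + N*h² (G(N, h) = (N*h)*h + N = N*h² + N = N + N*h²)
q(K) = 2*K² (q(K) = ((K + K) + 0)*K = (2*K + 0)*K = (2*K)*K = 2*K²)
q(G(7, 3))*(-26) = (2*(7*(1 + 3²))²)*(-26) = (2*(7*(1 + 9))²)*(-26) = (2*(7*10)²)*(-26) = (2*70²)*(-26) = (2*4900)*(-26) = 9800*(-26) = -254800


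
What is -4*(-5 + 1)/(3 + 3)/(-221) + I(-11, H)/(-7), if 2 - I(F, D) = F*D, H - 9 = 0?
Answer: -67019/4641 ≈ -14.441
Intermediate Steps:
H = 9 (H = 9 + 0 = 9)
I(F, D) = 2 - D*F (I(F, D) = 2 - F*D = 2 - D*F)
-4*(-5 + 1)/(3 + 3)/(-221) + I(-11, H)/(-7) = -4*(-5 + 1)/(3 + 3)/(-221) + (2 - 1*9*(-11))/(-7) = -(-16)/6*(-1/221) + (2 + 99)*(-⅐) = -(-16)/6*(-1/221) + 101*(-⅐) = -4*(-⅔)*(-1/221) - 101/7 = (8/3)*(-1/221) - 101/7 = -8/663 - 101/7 = -67019/4641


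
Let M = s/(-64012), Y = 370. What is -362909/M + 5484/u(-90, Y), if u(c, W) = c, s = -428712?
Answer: -29070817199/535890 ≈ -54248.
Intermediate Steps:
M = 107178/16003 (M = -428712/(-64012) = -428712*(-1/64012) = 107178/16003 ≈ 6.6974)
-362909/M + 5484/u(-90, Y) = -362909/107178/16003 + 5484/(-90) = -362909*16003/107178 + 5484*(-1/90) = -5807632727/107178 - 914/15 = -29070817199/535890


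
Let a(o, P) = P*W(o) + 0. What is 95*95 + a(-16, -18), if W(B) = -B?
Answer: 8737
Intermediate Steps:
a(o, P) = -P*o (a(o, P) = P*(-o) + 0 = -P*o + 0 = -P*o)
95*95 + a(-16, -18) = 95*95 - 1*(-18)*(-16) = 9025 - 288 = 8737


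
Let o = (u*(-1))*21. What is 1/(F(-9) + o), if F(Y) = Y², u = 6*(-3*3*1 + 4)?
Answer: 1/711 ≈ 0.0014065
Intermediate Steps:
u = -30 (u = 6*(-9*1 + 4) = 6*(-9 + 4) = 6*(-5) = -30)
o = 630 (o = -30*(-1)*21 = 30*21 = 630)
1/(F(-9) + o) = 1/((-9)² + 630) = 1/(81 + 630) = 1/711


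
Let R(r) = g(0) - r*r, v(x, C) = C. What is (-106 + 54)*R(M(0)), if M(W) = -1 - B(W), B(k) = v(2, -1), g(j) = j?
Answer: 0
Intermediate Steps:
B(k) = -1
M(W) = 0 (M(W) = -1 - 1*(-1) = -1 + 1 = 0)
R(r) = -r² (R(r) = 0 - r*r = 0 - r² = -r²)
(-106 + 54)*R(M(0)) = (-106 + 54)*(-1*0²) = -(-52)*0 = -52*0 = 0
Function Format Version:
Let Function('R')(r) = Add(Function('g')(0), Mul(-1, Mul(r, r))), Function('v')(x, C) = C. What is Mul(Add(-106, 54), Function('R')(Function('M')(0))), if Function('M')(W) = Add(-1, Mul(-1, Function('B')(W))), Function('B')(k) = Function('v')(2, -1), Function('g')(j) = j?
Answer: 0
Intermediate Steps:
Function('B')(k) = -1
Function('M')(W) = 0 (Function('M')(W) = Add(-1, Mul(-1, -1)) = Add(-1, 1) = 0)
Function('R')(r) = Mul(-1, Pow(r, 2)) (Function('R')(r) = Add(0, Mul(-1, Mul(r, r))) = Add(0, Mul(-1, Pow(r, 2))) = Mul(-1, Pow(r, 2)))
Mul(Add(-106, 54), Function('R')(Function('M')(0))) = Mul(Add(-106, 54), Mul(-1, Pow(0, 2))) = Mul(-52, Mul(-1, 0)) = Mul(-52, 0) = 0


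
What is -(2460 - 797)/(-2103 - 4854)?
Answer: 1663/6957 ≈ 0.23904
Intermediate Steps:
-(2460 - 797)/(-2103 - 4854) = -1663/(-6957) = -1663*(-1)/6957 = -1*(-1663/6957) = 1663/6957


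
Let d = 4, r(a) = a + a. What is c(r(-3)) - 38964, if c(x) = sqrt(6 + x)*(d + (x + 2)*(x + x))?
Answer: -38964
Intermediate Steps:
r(a) = 2*a
c(x) = sqrt(6 + x)*(4 + 2*x*(2 + x)) (c(x) = sqrt(6 + x)*(4 + (x + 2)*(x + x)) = sqrt(6 + x)*(4 + (2 + x)*(2*x)) = sqrt(6 + x)*(4 + 2*x*(2 + x)))
c(r(-3)) - 38964 = 2*sqrt(6 + 2*(-3))*(2 + (2*(-3))**2 + 2*(2*(-3))) - 38964 = 2*sqrt(6 - 6)*(2 + (-6)**2 + 2*(-6)) - 38964 = 2*sqrt(0)*(2 + 36 - 12) - 38964 = 2*0*26 - 38964 = 0 - 38964 = -38964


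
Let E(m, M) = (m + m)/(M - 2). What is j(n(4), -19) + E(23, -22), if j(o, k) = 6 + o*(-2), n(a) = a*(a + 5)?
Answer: -815/12 ≈ -67.917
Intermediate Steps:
E(m, M) = 2*m/(-2 + M) (E(m, M) = (2*m)/(-2 + M) = 2*m/(-2 + M))
n(a) = a*(5 + a)
j(o, k) = 6 - 2*o
j(n(4), -19) + E(23, -22) = (6 - 8*(5 + 4)) + 2*23/(-2 - 22) = (6 - 8*9) + 2*23/(-24) = (6 - 2*36) + 2*23*(-1/24) = (6 - 72) - 23/12 = -66 - 23/12 = -815/12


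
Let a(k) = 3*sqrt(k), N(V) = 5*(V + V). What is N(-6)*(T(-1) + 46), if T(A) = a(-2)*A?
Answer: -2760 + 180*I*sqrt(2) ≈ -2760.0 + 254.56*I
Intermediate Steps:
N(V) = 10*V (N(V) = 5*(2*V) = 10*V)
T(A) = 3*I*A*sqrt(2) (T(A) = (3*sqrt(-2))*A = (3*(I*sqrt(2)))*A = (3*I*sqrt(2))*A = 3*I*A*sqrt(2))
N(-6)*(T(-1) + 46) = (10*(-6))*(3*I*(-1)*sqrt(2) + 46) = -60*(-3*I*sqrt(2) + 46) = -60*(46 - 3*I*sqrt(2)) = -2760 + 180*I*sqrt(2)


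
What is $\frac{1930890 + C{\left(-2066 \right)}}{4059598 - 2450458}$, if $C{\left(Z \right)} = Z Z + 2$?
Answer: $\frac{516604}{134095} \approx 3.8525$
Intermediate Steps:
$C{\left(Z \right)} = 2 + Z^{2}$ ($C{\left(Z \right)} = Z^{2} + 2 = 2 + Z^{2}$)
$\frac{1930890 + C{\left(-2066 \right)}}{4059598 - 2450458} = \frac{1930890 + \left(2 + \left(-2066\right)^{2}\right)}{4059598 - 2450458} = \frac{1930890 + \left(2 + 4268356\right)}{4059598 - 2450458} = \frac{1930890 + 4268358}{1609140} = 6199248 \cdot \frac{1}{1609140} = \frac{516604}{134095}$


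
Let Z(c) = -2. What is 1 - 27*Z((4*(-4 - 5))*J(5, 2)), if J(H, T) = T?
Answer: 55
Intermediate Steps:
1 - 27*Z((4*(-4 - 5))*J(5, 2)) = 1 - 27*(-2) = 1 + 54 = 55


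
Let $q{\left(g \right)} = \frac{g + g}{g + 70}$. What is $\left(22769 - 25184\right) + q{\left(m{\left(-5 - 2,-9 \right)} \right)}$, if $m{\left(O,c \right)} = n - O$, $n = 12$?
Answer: $- \frac{214897}{89} \approx -2414.6$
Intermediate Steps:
$m{\left(O,c \right)} = 12 - O$
$q{\left(g \right)} = \frac{2 g}{70 + g}$
$\left(22769 - 25184\right) + q{\left(m{\left(-5 - 2,-9 \right)} \right)} = \left(22769 - 25184\right) + \frac{2 \left(12 - \left(-5 - 2\right)\right)}{70 + \left(12 - \left(-5 - 2\right)\right)} = -2415 + \frac{2 \left(12 - \left(-5 - 2\right)\right)}{70 + \left(12 - \left(-5 - 2\right)\right)} = -2415 + \frac{2 \left(12 - -7\right)}{70 + \left(12 - -7\right)} = -2415 + \frac{2 \left(12 + 7\right)}{70 + \left(12 + 7\right)} = -2415 + 2 \cdot 19 \frac{1}{70 + 19} = -2415 + 2 \cdot 19 \cdot \frac{1}{89} = -2415 + \frac{38}{89} = - \frac{214897}{89}$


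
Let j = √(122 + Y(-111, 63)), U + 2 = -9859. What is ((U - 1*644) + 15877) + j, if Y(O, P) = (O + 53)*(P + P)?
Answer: 5372 + I*√7186 ≈ 5372.0 + 84.77*I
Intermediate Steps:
U = -9861 (U = -2 - 9859 = -9861)
Y(O, P) = 2*P*(53 + O) (Y(O, P) = (53 + O)*(2*P) = 2*P*(53 + O))
j = I*√7186 (j = √(122 + 2*63*(53 - 111)) = √(122 + 2*63*(-58)) = √(122 - 7308) = √(-7186) = I*√7186 ≈ 84.77*I)
((U - 1*644) + 15877) + j = ((-9861 - 1*644) + 15877) + I*√7186 = ((-9861 - 644) + 15877) + I*√7186 = (-10505 + 15877) + I*√7186 = 5372 + I*√7186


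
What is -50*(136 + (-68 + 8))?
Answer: -3800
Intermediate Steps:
-50*(136 + (-68 + 8)) = -50*(136 - 60) = -50*76 = -3800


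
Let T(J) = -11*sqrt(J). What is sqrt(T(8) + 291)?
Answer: sqrt(291 - 22*sqrt(2)) ≈ 16.121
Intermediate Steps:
sqrt(T(8) + 291) = sqrt(-22*sqrt(2) + 291) = sqrt(291 - 22*sqrt(2))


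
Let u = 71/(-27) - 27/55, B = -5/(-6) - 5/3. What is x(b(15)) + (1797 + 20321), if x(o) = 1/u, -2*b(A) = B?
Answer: 102493327/4634 ≈ 22118.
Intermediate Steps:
B = -⅚ (B = -5*(-⅙) - 5*⅓ = ⅚ - 5/3 = -⅚ ≈ -0.83333)
b(A) = 5/12 (b(A) = -½*(-⅚) = 5/12)
u = -4634/1485 (u = 71*(-1/27) - 27*1/55 = -71/27 - 27/55 = -4634/1485 ≈ -3.1205)
x(o) = -1485/4634 (x(o) = 1/(-4634/1485) = -1485/4634)
x(b(15)) + (1797 + 20321) = -1485/4634 + (1797 + 20321) = -1485/4634 + 22118 = 102493327/4634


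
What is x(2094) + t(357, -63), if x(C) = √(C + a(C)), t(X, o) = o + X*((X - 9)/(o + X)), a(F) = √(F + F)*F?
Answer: 2517/7 + √(2094 + 4188*√1047) ≈ 730.53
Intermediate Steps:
a(F) = √2*F^(3/2) (a(F) = √(2*F)*F = (√2*√F)*F = √2*F^(3/2))
t(X, o) = o + X*(-9 + X)/(X + o) (t(X, o) = o + X*((-9 + X)/(X + o)) = o + X*(-9 + X)/(X + o))
x(C) = √(C + √2*C^(3/2))
x(2094) + t(357, -63) = √(2094 + √2*2094^(3/2)) + (357² + (-63)² - 9*357 + 357*(-63))/(357 - 63) = √(2094 + √2*(2094*√2094)) + (127449 + 3969 - 3213 - 22491)/294 = √(2094 + 4188*√1047) + (1/294)*105714 = √(2094 + 4188*√1047) + 2517/7 = 2517/7 + √(2094 + 4188*√1047)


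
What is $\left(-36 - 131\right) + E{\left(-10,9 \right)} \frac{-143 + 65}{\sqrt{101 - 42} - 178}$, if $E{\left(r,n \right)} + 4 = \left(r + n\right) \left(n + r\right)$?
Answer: $- \frac{5323027}{31625} - \frac{234 \sqrt{59}}{31625} \approx -168.37$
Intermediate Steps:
$E{\left(r,n \right)} = -4 + \left(n + r\right)^{2}$ ($E{\left(r,n \right)} = -4 + \left(r + n\right) \left(n + r\right) = -4 + \left(n + r\right) \left(n + r\right) = -4 + \left(n + r\right)^{2}$)
$\left(-36 - 131\right) + E{\left(-10,9 \right)} \frac{-143 + 65}{\sqrt{101 - 42} - 178} = \left(-36 - 131\right) + \left(-4 + \left(9 - 10\right)^{2}\right) \frac{-143 + 65}{\sqrt{101 - 42} - 178} = \left(-36 - 131\right) + \left(-4 + \left(-1\right)^{2}\right) \left(- \frac{78}{\sqrt{59} - 178}\right) = -167 + \left(-4 + 1\right) \left(- \frac{78}{-178 + \sqrt{59}}\right) = -167 - 3 \left(- \frac{78}{-178 + \sqrt{59}}\right) = -167 + \frac{234}{-178 + \sqrt{59}}$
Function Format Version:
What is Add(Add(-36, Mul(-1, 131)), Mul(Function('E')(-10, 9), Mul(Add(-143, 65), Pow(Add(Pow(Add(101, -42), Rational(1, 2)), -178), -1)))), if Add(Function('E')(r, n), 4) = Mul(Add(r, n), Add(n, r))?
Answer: Add(Rational(-5323027, 31625), Mul(Rational(-234, 31625), Pow(59, Rational(1, 2)))) ≈ -168.37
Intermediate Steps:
Function('E')(r, n) = Add(-4, Pow(Add(n, r), 2)) (Function('E')(r, n) = Add(-4, Mul(Add(r, n), Add(n, r))) = Add(-4, Mul(Add(n, r), Add(n, r))) = Add(-4, Pow(Add(n, r), 2)))
Add(Add(-36, Mul(-1, 131)), Mul(Function('E')(-10, 9), Mul(Add(-143, 65), Pow(Add(Pow(Add(101, -42), Rational(1, 2)), -178), -1)))) = Add(Add(-36, Mul(-1, 131)), Mul(Add(-4, Pow(Add(9, -10), 2)), Mul(Add(-143, 65), Pow(Add(Pow(Add(101, -42), Rational(1, 2)), -178), -1)))) = Add(Add(-36, -131), Mul(Add(-4, Pow(-1, 2)), Mul(-78, Pow(Add(Pow(59, Rational(1, 2)), -178), -1)))) = Add(-167, Mul(Add(-4, 1), Mul(-78, Pow(Add(-178, Pow(59, Rational(1, 2))), -1)))) = Add(-167, Mul(-3, Mul(-78, Pow(Add(-178, Pow(59, Rational(1, 2))), -1)))) = Add(-167, Mul(234, Pow(Add(-178, Pow(59, Rational(1, 2))), -1)))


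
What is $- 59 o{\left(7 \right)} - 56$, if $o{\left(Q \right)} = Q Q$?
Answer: $-2947$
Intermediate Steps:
$o{\left(Q \right)} = Q^{2}$
$- 59 o{\left(7 \right)} - 56 = - 59 \cdot 7^{2} - 56 = \left(-59\right) 49 - 56 = -2891 - 56 = -2947$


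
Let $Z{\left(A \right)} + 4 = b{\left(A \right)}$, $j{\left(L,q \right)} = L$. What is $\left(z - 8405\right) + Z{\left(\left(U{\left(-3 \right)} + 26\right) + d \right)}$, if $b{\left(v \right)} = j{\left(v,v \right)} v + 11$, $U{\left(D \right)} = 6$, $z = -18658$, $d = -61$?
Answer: $-26215$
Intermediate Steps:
$b{\left(v \right)} = 11 + v^{2}$ ($b{\left(v \right)} = v v + 11 = v^{2} + 11 = 11 + v^{2}$)
$Z{\left(A \right)} = 7 + A^{2}$ ($Z{\left(A \right)} = -4 + \left(11 + A^{2}\right) = 7 + A^{2}$)
$\left(z - 8405\right) + Z{\left(\left(U{\left(-3 \right)} + 26\right) + d \right)} = \left(-18658 - 8405\right) + \left(7 + \left(\left(6 + 26\right) - 61\right)^{2}\right) = -27063 + \left(7 + \left(32 - 61\right)^{2}\right) = -27063 + \left(7 + \left(-29\right)^{2}\right) = -27063 + \left(7 + 841\right) = -27063 + 848 = -26215$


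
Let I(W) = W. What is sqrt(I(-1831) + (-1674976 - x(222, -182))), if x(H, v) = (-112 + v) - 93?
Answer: 2*I*sqrt(419105) ≈ 1294.8*I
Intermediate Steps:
x(H, v) = -205 + v
sqrt(I(-1831) + (-1674976 - x(222, -182))) = sqrt(-1831 + (-1674976 - (-205 - 182))) = sqrt(-1831 + (-1674976 - 1*(-387))) = sqrt(-1831 + (-1674976 + 387)) = sqrt(-1831 - 1674589) = sqrt(-1676420) = 2*I*sqrt(419105)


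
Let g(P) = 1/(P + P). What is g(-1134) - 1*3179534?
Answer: -7211183113/2268 ≈ -3.1795e+6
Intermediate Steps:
g(P) = 1/(2*P)
g(-1134) - 1*3179534 = (½)/(-1134) - 1*3179534 = (½)*(-1/1134) - 3179534 = -1/2268 - 3179534 = -7211183113/2268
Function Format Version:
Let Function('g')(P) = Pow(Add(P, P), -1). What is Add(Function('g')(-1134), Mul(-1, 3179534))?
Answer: Rational(-7211183113, 2268) ≈ -3.1795e+6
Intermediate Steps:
Function('g')(P) = Mul(Rational(1, 2), Pow(P, -1)) (Function('g')(P) = Pow(Mul(2, P), -1) = Mul(Rational(1, 2), Pow(P, -1)))
Add(Function('g')(-1134), Mul(-1, 3179534)) = Add(Mul(Rational(1, 2), Pow(-1134, -1)), Mul(-1, 3179534)) = Add(Mul(Rational(1, 2), Rational(-1, 1134)), -3179534) = Add(Rational(-1, 2268), -3179534) = Rational(-7211183113, 2268)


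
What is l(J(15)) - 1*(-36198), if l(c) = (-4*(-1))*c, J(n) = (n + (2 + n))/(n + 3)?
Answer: 325846/9 ≈ 36205.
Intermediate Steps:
J(n) = (2 + 2*n)/(3 + n)
l(c) = 4*c
l(J(15)) - 1*(-36198) = 4*(2*(1 + 15)/(3 + 15)) - 1*(-36198) = 4*(2*16/18) + 36198 = 4*(2*(1/18)*16) + 36198 = 4*(16/9) + 36198 = 64/9 + 36198 = 325846/9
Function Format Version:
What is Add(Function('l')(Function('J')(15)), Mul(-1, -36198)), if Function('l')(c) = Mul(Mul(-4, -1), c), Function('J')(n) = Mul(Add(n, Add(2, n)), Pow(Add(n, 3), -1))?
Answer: Rational(325846, 9) ≈ 36205.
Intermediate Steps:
Function('J')(n) = Mul(Pow(Add(3, n), -1), Add(2, Mul(2, n))) (Function('J')(n) = Mul(Add(2, Mul(2, n)), Pow(Add(3, n), -1)) = Mul(Pow(Add(3, n), -1), Add(2, Mul(2, n))))
Function('l')(c) = Mul(4, c)
Add(Function('l')(Function('J')(15)), Mul(-1, -36198)) = Add(Mul(4, Mul(2, Pow(Add(3, 15), -1), Add(1, 15))), Mul(-1, -36198)) = Add(Mul(4, Mul(2, Pow(18, -1), 16)), 36198) = Add(Mul(4, Mul(2, Rational(1, 18), 16)), 36198) = Add(Mul(4, Rational(16, 9)), 36198) = Add(Rational(64, 9), 36198) = Rational(325846, 9)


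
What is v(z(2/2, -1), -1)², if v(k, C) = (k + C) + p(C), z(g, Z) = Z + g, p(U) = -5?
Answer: 36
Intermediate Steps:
v(k, C) = -5 + C + k (v(k, C) = (k + C) - 5 = (C + k) - 5 = -5 + C + k)
v(z(2/2, -1), -1)² = (-5 - 1 + (-1 + 2/2))² = (-5 - 1 + (-1 + 2*(½)))² = (-5 - 1 + (-1 + 1))² = (-5 - 1 + 0)² = (-6)² = 36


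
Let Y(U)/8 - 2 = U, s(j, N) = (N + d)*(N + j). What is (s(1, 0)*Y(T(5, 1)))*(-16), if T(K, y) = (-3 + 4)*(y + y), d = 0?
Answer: 0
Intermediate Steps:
s(j, N) = N*(N + j) (s(j, N) = (N + 0)*(N + j) = N*(N + j))
T(K, y) = 2*y (T(K, y) = 1*(2*y) = 2*y)
Y(U) = 16 + 8*U
(s(1, 0)*Y(T(5, 1)))*(-16) = ((0*(0 + 1))*(16 + 8*(2*1)))*(-16) = ((0*1)*(16 + 8*2))*(-16) = (0*(16 + 16))*(-16) = (0*32)*(-16) = 0*(-16) = 0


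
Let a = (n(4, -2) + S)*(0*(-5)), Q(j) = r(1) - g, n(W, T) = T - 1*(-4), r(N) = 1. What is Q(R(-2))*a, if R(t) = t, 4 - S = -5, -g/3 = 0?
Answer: 0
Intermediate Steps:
g = 0 (g = -3*0 = 0)
n(W, T) = 4 + T (n(W, T) = T + 4 = 4 + T)
S = 9 (S = 4 - 1*(-5) = 4 + 5 = 9)
Q(j) = 1 (Q(j) = 1 - 1*0 = 1 + 0 = 1)
a = 0 (a = ((4 - 2) + 9)*(0*(-5)) = (2 + 9)*0 = 11*0 = 0)
Q(R(-2))*a = 1*0 = 0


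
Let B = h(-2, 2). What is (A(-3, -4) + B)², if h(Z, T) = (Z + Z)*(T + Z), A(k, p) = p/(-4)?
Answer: 1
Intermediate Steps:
A(k, p) = -p/4 (A(k, p) = p*(-¼) = -p/4)
h(Z, T) = 2*Z*(T + Z) (h(Z, T) = (2*Z)*(T + Z) = 2*Z*(T + Z))
B = 0 (B = 2*(-2)*(2 - 2) = 2*(-2)*0 = 0)
(A(-3, -4) + B)² = (-¼*(-4) + 0)² = (1 + 0)² = 1² = 1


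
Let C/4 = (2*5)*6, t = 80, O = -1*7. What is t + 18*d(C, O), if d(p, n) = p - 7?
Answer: 4274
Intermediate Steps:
O = -7
C = 240 (C = 4*((2*5)*6) = 4*(10*6) = 4*60 = 240)
d(p, n) = -7 + p
t + 18*d(C, O) = 80 + 18*(-7 + 240) = 80 + 18*233 = 80 + 4194 = 4274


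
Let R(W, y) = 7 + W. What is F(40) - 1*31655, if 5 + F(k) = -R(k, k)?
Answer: -31707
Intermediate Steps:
F(k) = -12 - k (F(k) = -5 - (7 + k) = -5 + (-7 - k) = -12 - k)
F(40) - 1*31655 = (-12 - 1*40) - 1*31655 = (-12 - 40) - 31655 = -52 - 31655 = -31707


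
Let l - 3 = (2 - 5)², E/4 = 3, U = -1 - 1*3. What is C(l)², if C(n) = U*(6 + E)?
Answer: 5184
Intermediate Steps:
U = -4 (U = -1 - 3 = -4)
E = 12 (E = 4*3 = 12)
l = 12 (l = 3 + (2 - 5)² = 3 + (-3)² = 3 + 9 = 12)
C(n) = -72 (C(n) = -4*(6 + 12) = -4*18 = -72)
C(l)² = (-72)² = 5184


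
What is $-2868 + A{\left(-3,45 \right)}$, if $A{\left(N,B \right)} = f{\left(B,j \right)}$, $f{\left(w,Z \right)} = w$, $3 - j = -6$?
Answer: $-2823$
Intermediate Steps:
$j = 9$ ($j = 3 - -6 = 3 + 6 = 9$)
$A{\left(N,B \right)} = B$
$-2868 + A{\left(-3,45 \right)} = -2868 + 45 = -2823$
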